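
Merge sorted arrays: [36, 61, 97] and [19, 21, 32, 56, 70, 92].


Take 19 from B
Take 21 from B
Take 32 from B
Take 36 from A
Take 56 from B
Take 61 from A
Take 70 from B
Take 92 from B

Merged: [19, 21, 32, 36, 56, 61, 70, 92, 97]


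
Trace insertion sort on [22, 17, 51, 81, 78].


Initial: [22, 17, 51, 81, 78]
Insert 17: [17, 22, 51, 81, 78]
Insert 51: [17, 22, 51, 81, 78]
Insert 81: [17, 22, 51, 81, 78]
Insert 78: [17, 22, 51, 78, 81]

Sorted: [17, 22, 51, 78, 81]


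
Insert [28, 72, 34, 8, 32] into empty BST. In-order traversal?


Insert 28: root
Insert 72: R from 28
Insert 34: R from 28 -> L from 72
Insert 8: L from 28
Insert 32: R from 28 -> L from 72 -> L from 34

In-order: [8, 28, 32, 34, 72]


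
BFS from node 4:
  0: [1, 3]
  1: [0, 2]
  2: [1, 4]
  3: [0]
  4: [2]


Visit 4, enqueue [2]
Visit 2, enqueue [1]
Visit 1, enqueue [0]
Visit 0, enqueue [3]
Visit 3, enqueue []

BFS order: [4, 2, 1, 0, 3]


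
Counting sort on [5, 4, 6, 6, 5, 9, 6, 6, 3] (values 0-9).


Input: [5, 4, 6, 6, 5, 9, 6, 6, 3]
Counts: [0, 0, 0, 1, 1, 2, 4, 0, 0, 1]

Sorted: [3, 4, 5, 5, 6, 6, 6, 6, 9]


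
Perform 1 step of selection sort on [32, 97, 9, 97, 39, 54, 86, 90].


Initial: [32, 97, 9, 97, 39, 54, 86, 90]
Step 1: min=9 at 2
  Swap: [9, 97, 32, 97, 39, 54, 86, 90]

After 1 step: [9, 97, 32, 97, 39, 54, 86, 90]


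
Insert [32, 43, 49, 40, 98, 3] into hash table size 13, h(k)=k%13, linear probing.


Insert 32: h=6 -> slot 6
Insert 43: h=4 -> slot 4
Insert 49: h=10 -> slot 10
Insert 40: h=1 -> slot 1
Insert 98: h=7 -> slot 7
Insert 3: h=3 -> slot 3

Table: [None, 40, None, 3, 43, None, 32, 98, None, None, 49, None, None]


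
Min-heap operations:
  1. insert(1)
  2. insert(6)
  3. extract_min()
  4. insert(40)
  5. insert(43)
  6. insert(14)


insert(1) -> [1]
insert(6) -> [1, 6]
extract_min()->1, [6]
insert(40) -> [6, 40]
insert(43) -> [6, 40, 43]
insert(14) -> [6, 14, 43, 40]

Final heap: [6, 14, 43, 40]


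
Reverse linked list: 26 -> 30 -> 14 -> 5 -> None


Step 1: curr=26, set curr.next=prev(None) | reversed so far: 26
Step 2: curr=30, set curr.next=prev(26) | reversed so far: 30 -> 26
Step 3: curr=14, set curr.next=prev(30) | reversed so far: 14 -> 30 -> 26
Step 4: curr=5, set curr.next=prev(14) | reversed so far: 5 -> 14 -> 30 -> 26

5 -> 14 -> 30 -> 26 -> None


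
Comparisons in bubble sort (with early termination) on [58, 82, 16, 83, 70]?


Algorithm: bubble sort (with early termination)
Input: [58, 82, 16, 83, 70]
Sorted: [16, 58, 70, 82, 83]

9


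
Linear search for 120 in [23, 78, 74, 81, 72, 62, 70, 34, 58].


i=0: 23!=120
i=1: 78!=120
i=2: 74!=120
i=3: 81!=120
i=4: 72!=120
i=5: 62!=120
i=6: 70!=120
i=7: 34!=120
i=8: 58!=120

Not found, 9 comps


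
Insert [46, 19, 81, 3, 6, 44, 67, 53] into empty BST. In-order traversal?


Insert 46: root
Insert 19: L from 46
Insert 81: R from 46
Insert 3: L from 46 -> L from 19
Insert 6: L from 46 -> L from 19 -> R from 3
Insert 44: L from 46 -> R from 19
Insert 67: R from 46 -> L from 81
Insert 53: R from 46 -> L from 81 -> L from 67

In-order: [3, 6, 19, 44, 46, 53, 67, 81]


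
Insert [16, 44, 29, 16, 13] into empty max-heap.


Insert 16: [16]
Insert 44: [44, 16]
Insert 29: [44, 16, 29]
Insert 16: [44, 16, 29, 16]
Insert 13: [44, 16, 29, 16, 13]

Final heap: [44, 16, 29, 16, 13]


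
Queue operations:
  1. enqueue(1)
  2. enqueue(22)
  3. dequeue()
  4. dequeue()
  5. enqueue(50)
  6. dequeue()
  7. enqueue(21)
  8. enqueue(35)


enqueue(1) -> [1]
enqueue(22) -> [1, 22]
dequeue()->1, [22]
dequeue()->22, []
enqueue(50) -> [50]
dequeue()->50, []
enqueue(21) -> [21]
enqueue(35) -> [21, 35]

Final queue: [21, 35]


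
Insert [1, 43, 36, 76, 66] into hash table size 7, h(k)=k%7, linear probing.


Insert 1: h=1 -> slot 1
Insert 43: h=1, 1 probes -> slot 2
Insert 36: h=1, 2 probes -> slot 3
Insert 76: h=6 -> slot 6
Insert 66: h=3, 1 probes -> slot 4

Table: [None, 1, 43, 36, 66, None, 76]


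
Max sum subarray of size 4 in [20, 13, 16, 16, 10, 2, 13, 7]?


[0:4]: 65
[1:5]: 55
[2:6]: 44
[3:7]: 41
[4:8]: 32

Max: 65 at [0:4]


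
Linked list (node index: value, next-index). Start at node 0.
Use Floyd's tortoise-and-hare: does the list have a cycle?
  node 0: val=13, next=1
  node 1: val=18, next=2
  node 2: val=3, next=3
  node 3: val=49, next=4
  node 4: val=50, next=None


Floyd's tortoise (slow, +1) and hare (fast, +2):
  init: slow=0, fast=0
  step 1: slow=1, fast=2
  step 2: slow=2, fast=4
  step 3: fast -> None, no cycle

Cycle: no


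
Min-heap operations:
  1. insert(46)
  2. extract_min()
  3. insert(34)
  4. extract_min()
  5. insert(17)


insert(46) -> [46]
extract_min()->46, []
insert(34) -> [34]
extract_min()->34, []
insert(17) -> [17]

Final heap: [17]


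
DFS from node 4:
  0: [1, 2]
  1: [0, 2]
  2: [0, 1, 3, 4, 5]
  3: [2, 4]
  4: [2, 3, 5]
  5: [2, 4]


Visit 4, push [5, 3, 2]
Visit 2, push [5, 3, 1, 0]
Visit 0, push [1]
Visit 1, push []
Visit 3, push []
Visit 5, push []

DFS order: [4, 2, 0, 1, 3, 5]


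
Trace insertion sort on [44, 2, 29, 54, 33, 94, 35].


Initial: [44, 2, 29, 54, 33, 94, 35]
Insert 2: [2, 44, 29, 54, 33, 94, 35]
Insert 29: [2, 29, 44, 54, 33, 94, 35]
Insert 54: [2, 29, 44, 54, 33, 94, 35]
Insert 33: [2, 29, 33, 44, 54, 94, 35]
Insert 94: [2, 29, 33, 44, 54, 94, 35]
Insert 35: [2, 29, 33, 35, 44, 54, 94]

Sorted: [2, 29, 33, 35, 44, 54, 94]


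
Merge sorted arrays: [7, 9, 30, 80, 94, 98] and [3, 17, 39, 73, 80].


Take 3 from B
Take 7 from A
Take 9 from A
Take 17 from B
Take 30 from A
Take 39 from B
Take 73 from B
Take 80 from A
Take 80 from B

Merged: [3, 7, 9, 17, 30, 39, 73, 80, 80, 94, 98]


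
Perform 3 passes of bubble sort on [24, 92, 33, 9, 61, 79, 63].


Initial: [24, 92, 33, 9, 61, 79, 63]
Pass 1: [24, 33, 9, 61, 79, 63, 92] (5 swaps)
Pass 2: [24, 9, 33, 61, 63, 79, 92] (2 swaps)
Pass 3: [9, 24, 33, 61, 63, 79, 92] (1 swaps)

After 3 passes: [9, 24, 33, 61, 63, 79, 92]


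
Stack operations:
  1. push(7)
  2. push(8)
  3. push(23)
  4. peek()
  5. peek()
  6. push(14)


push(7) -> [7]
push(8) -> [7, 8]
push(23) -> [7, 8, 23]
peek()->23
peek()->23
push(14) -> [7, 8, 23, 14]

Final stack: [7, 8, 23, 14]


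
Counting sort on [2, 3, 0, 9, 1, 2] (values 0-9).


Input: [2, 3, 0, 9, 1, 2]
Counts: [1, 1, 2, 1, 0, 0, 0, 0, 0, 1]

Sorted: [0, 1, 2, 2, 3, 9]


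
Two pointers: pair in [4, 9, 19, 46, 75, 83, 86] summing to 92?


lo=0(4)+hi=6(86)=90
lo=1(9)+hi=6(86)=95
lo=1(9)+hi=5(83)=92

Yes: 9+83=92


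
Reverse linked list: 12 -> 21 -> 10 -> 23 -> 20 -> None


Step 1: curr=12, set curr.next=prev(None) | reversed so far: 12
Step 2: curr=21, set curr.next=prev(12) | reversed so far: 21 -> 12
Step 3: curr=10, set curr.next=prev(21) | reversed so far: 10 -> 21 -> 12
Step 4: curr=23, set curr.next=prev(10) | reversed so far: 23 -> 10 -> 21 -> 12
Step 5: curr=20, set curr.next=prev(23) | reversed so far: 20 -> 23 -> 10 -> 21 -> 12

20 -> 23 -> 10 -> 21 -> 12 -> None


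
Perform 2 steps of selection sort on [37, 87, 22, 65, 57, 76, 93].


Initial: [37, 87, 22, 65, 57, 76, 93]
Step 1: min=22 at 2
  Swap: [22, 87, 37, 65, 57, 76, 93]
Step 2: min=37 at 2
  Swap: [22, 37, 87, 65, 57, 76, 93]

After 2 steps: [22, 37, 87, 65, 57, 76, 93]


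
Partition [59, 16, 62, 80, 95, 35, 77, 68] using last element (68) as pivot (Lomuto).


Pivot: 68
  59 <= 68: advance i (no swap)
  16 <= 68: advance i (no swap)
  62 <= 68: advance i (no swap)
  35 <= 68: swap -> [59, 16, 62, 35, 95, 80, 77, 68]
Place pivot at 4: [59, 16, 62, 35, 68, 80, 77, 95]

Partitioned: [59, 16, 62, 35, 68, 80, 77, 95]


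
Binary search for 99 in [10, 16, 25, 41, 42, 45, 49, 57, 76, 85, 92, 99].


Step 1: lo=0, hi=11, mid=5, val=45
Step 2: lo=6, hi=11, mid=8, val=76
Step 3: lo=9, hi=11, mid=10, val=92
Step 4: lo=11, hi=11, mid=11, val=99

Found at index 11


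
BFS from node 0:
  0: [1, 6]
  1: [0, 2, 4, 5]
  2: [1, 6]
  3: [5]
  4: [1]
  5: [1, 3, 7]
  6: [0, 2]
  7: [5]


Visit 0, enqueue [1, 6]
Visit 1, enqueue [2, 4, 5]
Visit 6, enqueue []
Visit 2, enqueue []
Visit 4, enqueue []
Visit 5, enqueue [3, 7]
Visit 3, enqueue []
Visit 7, enqueue []

BFS order: [0, 1, 6, 2, 4, 5, 3, 7]


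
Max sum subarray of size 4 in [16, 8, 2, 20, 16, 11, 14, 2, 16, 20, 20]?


[0:4]: 46
[1:5]: 46
[2:6]: 49
[3:7]: 61
[4:8]: 43
[5:9]: 43
[6:10]: 52
[7:11]: 58

Max: 61 at [3:7]


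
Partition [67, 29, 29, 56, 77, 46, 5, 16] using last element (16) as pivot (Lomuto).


Pivot: 16
  5 <= 16: swap -> [5, 29, 29, 56, 77, 46, 67, 16]
Place pivot at 1: [5, 16, 29, 56, 77, 46, 67, 29]

Partitioned: [5, 16, 29, 56, 77, 46, 67, 29]


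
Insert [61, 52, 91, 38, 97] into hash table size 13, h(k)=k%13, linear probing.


Insert 61: h=9 -> slot 9
Insert 52: h=0 -> slot 0
Insert 91: h=0, 1 probes -> slot 1
Insert 38: h=12 -> slot 12
Insert 97: h=6 -> slot 6

Table: [52, 91, None, None, None, None, 97, None, None, 61, None, None, 38]


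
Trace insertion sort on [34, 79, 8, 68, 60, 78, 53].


Initial: [34, 79, 8, 68, 60, 78, 53]
Insert 79: [34, 79, 8, 68, 60, 78, 53]
Insert 8: [8, 34, 79, 68, 60, 78, 53]
Insert 68: [8, 34, 68, 79, 60, 78, 53]
Insert 60: [8, 34, 60, 68, 79, 78, 53]
Insert 78: [8, 34, 60, 68, 78, 79, 53]
Insert 53: [8, 34, 53, 60, 68, 78, 79]

Sorted: [8, 34, 53, 60, 68, 78, 79]


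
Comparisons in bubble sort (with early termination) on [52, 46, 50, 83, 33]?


Algorithm: bubble sort (with early termination)
Input: [52, 46, 50, 83, 33]
Sorted: [33, 46, 50, 52, 83]

10


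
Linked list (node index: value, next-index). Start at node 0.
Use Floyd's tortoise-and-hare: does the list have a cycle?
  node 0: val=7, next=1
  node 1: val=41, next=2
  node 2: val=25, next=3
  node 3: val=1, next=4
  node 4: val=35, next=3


Floyd's tortoise (slow, +1) and hare (fast, +2):
  init: slow=0, fast=0
  step 1: slow=1, fast=2
  step 2: slow=2, fast=4
  step 3: slow=3, fast=4
  step 4: slow=4, fast=4
  slow == fast at node 4: cycle detected

Cycle: yes


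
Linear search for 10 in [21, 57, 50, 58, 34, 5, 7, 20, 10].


i=0: 21!=10
i=1: 57!=10
i=2: 50!=10
i=3: 58!=10
i=4: 34!=10
i=5: 5!=10
i=6: 7!=10
i=7: 20!=10
i=8: 10==10 found!

Found at 8, 9 comps


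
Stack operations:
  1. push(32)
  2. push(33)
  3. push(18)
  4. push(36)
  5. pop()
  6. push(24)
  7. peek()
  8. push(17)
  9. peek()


push(32) -> [32]
push(33) -> [32, 33]
push(18) -> [32, 33, 18]
push(36) -> [32, 33, 18, 36]
pop()->36, [32, 33, 18]
push(24) -> [32, 33, 18, 24]
peek()->24
push(17) -> [32, 33, 18, 24, 17]
peek()->17

Final stack: [32, 33, 18, 24, 17]


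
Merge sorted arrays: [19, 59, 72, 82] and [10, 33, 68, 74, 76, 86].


Take 10 from B
Take 19 from A
Take 33 from B
Take 59 from A
Take 68 from B
Take 72 from A
Take 74 from B
Take 76 from B
Take 82 from A

Merged: [10, 19, 33, 59, 68, 72, 74, 76, 82, 86]


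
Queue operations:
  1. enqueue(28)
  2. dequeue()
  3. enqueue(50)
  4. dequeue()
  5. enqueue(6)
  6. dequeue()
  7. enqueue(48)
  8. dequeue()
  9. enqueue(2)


enqueue(28) -> [28]
dequeue()->28, []
enqueue(50) -> [50]
dequeue()->50, []
enqueue(6) -> [6]
dequeue()->6, []
enqueue(48) -> [48]
dequeue()->48, []
enqueue(2) -> [2]

Final queue: [2]


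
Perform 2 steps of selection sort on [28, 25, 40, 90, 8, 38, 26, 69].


Initial: [28, 25, 40, 90, 8, 38, 26, 69]
Step 1: min=8 at 4
  Swap: [8, 25, 40, 90, 28, 38, 26, 69]
Step 2: min=25 at 1
  Swap: [8, 25, 40, 90, 28, 38, 26, 69]

After 2 steps: [8, 25, 40, 90, 28, 38, 26, 69]


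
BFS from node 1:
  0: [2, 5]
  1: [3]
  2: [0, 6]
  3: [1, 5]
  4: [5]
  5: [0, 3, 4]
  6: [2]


Visit 1, enqueue [3]
Visit 3, enqueue [5]
Visit 5, enqueue [0, 4]
Visit 0, enqueue [2]
Visit 4, enqueue []
Visit 2, enqueue [6]
Visit 6, enqueue []

BFS order: [1, 3, 5, 0, 4, 2, 6]


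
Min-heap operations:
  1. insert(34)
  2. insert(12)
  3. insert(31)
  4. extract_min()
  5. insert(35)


insert(34) -> [34]
insert(12) -> [12, 34]
insert(31) -> [12, 34, 31]
extract_min()->12, [31, 34]
insert(35) -> [31, 34, 35]

Final heap: [31, 34, 35]


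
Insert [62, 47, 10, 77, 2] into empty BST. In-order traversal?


Insert 62: root
Insert 47: L from 62
Insert 10: L from 62 -> L from 47
Insert 77: R from 62
Insert 2: L from 62 -> L from 47 -> L from 10

In-order: [2, 10, 47, 62, 77]


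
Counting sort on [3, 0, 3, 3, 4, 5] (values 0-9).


Input: [3, 0, 3, 3, 4, 5]
Counts: [1, 0, 0, 3, 1, 1, 0, 0, 0, 0]

Sorted: [0, 3, 3, 3, 4, 5]


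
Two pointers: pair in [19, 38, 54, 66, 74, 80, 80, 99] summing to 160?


lo=0(19)+hi=7(99)=118
lo=1(38)+hi=7(99)=137
lo=2(54)+hi=7(99)=153
lo=3(66)+hi=7(99)=165
lo=3(66)+hi=6(80)=146
lo=4(74)+hi=6(80)=154
lo=5(80)+hi=6(80)=160

Yes: 80+80=160


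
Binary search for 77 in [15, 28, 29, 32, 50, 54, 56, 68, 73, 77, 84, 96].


Step 1: lo=0, hi=11, mid=5, val=54
Step 2: lo=6, hi=11, mid=8, val=73
Step 3: lo=9, hi=11, mid=10, val=84
Step 4: lo=9, hi=9, mid=9, val=77

Found at index 9


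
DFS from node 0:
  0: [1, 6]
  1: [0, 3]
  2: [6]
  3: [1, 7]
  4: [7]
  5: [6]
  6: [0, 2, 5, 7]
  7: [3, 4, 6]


Visit 0, push [6, 1]
Visit 1, push [3]
Visit 3, push [7]
Visit 7, push [6, 4]
Visit 4, push []
Visit 6, push [5, 2]
Visit 2, push []
Visit 5, push []

DFS order: [0, 1, 3, 7, 4, 6, 2, 5]


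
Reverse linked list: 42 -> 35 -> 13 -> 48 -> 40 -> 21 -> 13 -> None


Step 1: curr=42, set curr.next=prev(None) | reversed so far: 42
Step 2: curr=35, set curr.next=prev(42) | reversed so far: 35 -> 42
Step 3: curr=13, set curr.next=prev(35) | reversed so far: 13 -> 35 -> 42
Step 4: curr=48, set curr.next=prev(13) | reversed so far: 48 -> 13 -> 35 -> 42
Step 5: curr=40, set curr.next=prev(48) | reversed so far: 40 -> 48 -> 13 -> 35 -> 42
Step 6: curr=21, set curr.next=prev(40) | reversed so far: 21 -> 40 -> 48 -> 13 -> 35 -> 42
Step 7: curr=13, set curr.next=prev(21) | reversed so far: 13 -> 21 -> 40 -> 48 -> 13 -> 35 -> 42

13 -> 21 -> 40 -> 48 -> 13 -> 35 -> 42 -> None


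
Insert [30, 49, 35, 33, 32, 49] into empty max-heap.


Insert 30: [30]
Insert 49: [49, 30]
Insert 35: [49, 30, 35]
Insert 33: [49, 33, 35, 30]
Insert 32: [49, 33, 35, 30, 32]
Insert 49: [49, 33, 49, 30, 32, 35]

Final heap: [49, 33, 49, 30, 32, 35]


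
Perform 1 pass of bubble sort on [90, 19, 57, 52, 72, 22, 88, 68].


Initial: [90, 19, 57, 52, 72, 22, 88, 68]
Pass 1: [19, 57, 52, 72, 22, 88, 68, 90] (7 swaps)

After 1 pass: [19, 57, 52, 72, 22, 88, 68, 90]


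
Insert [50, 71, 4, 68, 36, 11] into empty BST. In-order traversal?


Insert 50: root
Insert 71: R from 50
Insert 4: L from 50
Insert 68: R from 50 -> L from 71
Insert 36: L from 50 -> R from 4
Insert 11: L from 50 -> R from 4 -> L from 36

In-order: [4, 11, 36, 50, 68, 71]


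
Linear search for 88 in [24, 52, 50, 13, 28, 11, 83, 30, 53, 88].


i=0: 24!=88
i=1: 52!=88
i=2: 50!=88
i=3: 13!=88
i=4: 28!=88
i=5: 11!=88
i=6: 83!=88
i=7: 30!=88
i=8: 53!=88
i=9: 88==88 found!

Found at 9, 10 comps


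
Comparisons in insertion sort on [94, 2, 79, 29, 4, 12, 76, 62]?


Algorithm: insertion sort
Input: [94, 2, 79, 29, 4, 12, 76, 62]
Sorted: [2, 4, 12, 29, 62, 76, 79, 94]

21


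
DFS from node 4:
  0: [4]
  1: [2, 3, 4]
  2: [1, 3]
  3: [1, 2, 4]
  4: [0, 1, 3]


Visit 4, push [3, 1, 0]
Visit 0, push []
Visit 1, push [3, 2]
Visit 2, push [3]
Visit 3, push []

DFS order: [4, 0, 1, 2, 3]


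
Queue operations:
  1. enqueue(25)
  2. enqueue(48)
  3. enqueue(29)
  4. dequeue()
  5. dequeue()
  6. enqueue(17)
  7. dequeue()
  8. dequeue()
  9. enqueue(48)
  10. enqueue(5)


enqueue(25) -> [25]
enqueue(48) -> [25, 48]
enqueue(29) -> [25, 48, 29]
dequeue()->25, [48, 29]
dequeue()->48, [29]
enqueue(17) -> [29, 17]
dequeue()->29, [17]
dequeue()->17, []
enqueue(48) -> [48]
enqueue(5) -> [48, 5]

Final queue: [48, 5]


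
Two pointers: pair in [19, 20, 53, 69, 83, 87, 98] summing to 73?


lo=0(19)+hi=6(98)=117
lo=0(19)+hi=5(87)=106
lo=0(19)+hi=4(83)=102
lo=0(19)+hi=3(69)=88
lo=0(19)+hi=2(53)=72
lo=1(20)+hi=2(53)=73

Yes: 20+53=73


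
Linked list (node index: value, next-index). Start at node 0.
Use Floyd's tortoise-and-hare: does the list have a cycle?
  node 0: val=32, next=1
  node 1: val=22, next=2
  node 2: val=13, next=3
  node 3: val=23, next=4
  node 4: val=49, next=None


Floyd's tortoise (slow, +1) and hare (fast, +2):
  init: slow=0, fast=0
  step 1: slow=1, fast=2
  step 2: slow=2, fast=4
  step 3: fast -> None, no cycle

Cycle: no


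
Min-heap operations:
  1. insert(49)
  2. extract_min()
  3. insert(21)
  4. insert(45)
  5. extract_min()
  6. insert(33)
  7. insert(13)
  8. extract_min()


insert(49) -> [49]
extract_min()->49, []
insert(21) -> [21]
insert(45) -> [21, 45]
extract_min()->21, [45]
insert(33) -> [33, 45]
insert(13) -> [13, 45, 33]
extract_min()->13, [33, 45]

Final heap: [33, 45]


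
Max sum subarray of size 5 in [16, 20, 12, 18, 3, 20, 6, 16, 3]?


[0:5]: 69
[1:6]: 73
[2:7]: 59
[3:8]: 63
[4:9]: 48

Max: 73 at [1:6]


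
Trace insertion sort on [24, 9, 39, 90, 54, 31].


Initial: [24, 9, 39, 90, 54, 31]
Insert 9: [9, 24, 39, 90, 54, 31]
Insert 39: [9, 24, 39, 90, 54, 31]
Insert 90: [9, 24, 39, 90, 54, 31]
Insert 54: [9, 24, 39, 54, 90, 31]
Insert 31: [9, 24, 31, 39, 54, 90]

Sorted: [9, 24, 31, 39, 54, 90]


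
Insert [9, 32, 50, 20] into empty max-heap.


Insert 9: [9]
Insert 32: [32, 9]
Insert 50: [50, 9, 32]
Insert 20: [50, 20, 32, 9]

Final heap: [50, 20, 32, 9]


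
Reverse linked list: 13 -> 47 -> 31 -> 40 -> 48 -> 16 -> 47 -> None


Step 1: curr=13, set curr.next=prev(None) | reversed so far: 13
Step 2: curr=47, set curr.next=prev(13) | reversed so far: 47 -> 13
Step 3: curr=31, set curr.next=prev(47) | reversed so far: 31 -> 47 -> 13
Step 4: curr=40, set curr.next=prev(31) | reversed so far: 40 -> 31 -> 47 -> 13
Step 5: curr=48, set curr.next=prev(40) | reversed so far: 48 -> 40 -> 31 -> 47 -> 13
Step 6: curr=16, set curr.next=prev(48) | reversed so far: 16 -> 48 -> 40 -> 31 -> 47 -> 13
Step 7: curr=47, set curr.next=prev(16) | reversed so far: 47 -> 16 -> 48 -> 40 -> 31 -> 47 -> 13

47 -> 16 -> 48 -> 40 -> 31 -> 47 -> 13 -> None


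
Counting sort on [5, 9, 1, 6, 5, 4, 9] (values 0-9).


Input: [5, 9, 1, 6, 5, 4, 9]
Counts: [0, 1, 0, 0, 1, 2, 1, 0, 0, 2]

Sorted: [1, 4, 5, 5, 6, 9, 9]


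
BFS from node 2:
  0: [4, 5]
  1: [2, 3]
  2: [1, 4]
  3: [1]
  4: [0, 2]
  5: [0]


Visit 2, enqueue [1, 4]
Visit 1, enqueue [3]
Visit 4, enqueue [0]
Visit 3, enqueue []
Visit 0, enqueue [5]
Visit 5, enqueue []

BFS order: [2, 1, 4, 3, 0, 5]


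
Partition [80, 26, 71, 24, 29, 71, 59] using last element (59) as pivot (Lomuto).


Pivot: 59
  26 <= 59: swap -> [26, 80, 71, 24, 29, 71, 59]
  24 <= 59: swap -> [26, 24, 71, 80, 29, 71, 59]
  29 <= 59: swap -> [26, 24, 29, 80, 71, 71, 59]
Place pivot at 3: [26, 24, 29, 59, 71, 71, 80]

Partitioned: [26, 24, 29, 59, 71, 71, 80]


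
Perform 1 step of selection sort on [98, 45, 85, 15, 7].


Initial: [98, 45, 85, 15, 7]
Step 1: min=7 at 4
  Swap: [7, 45, 85, 15, 98]

After 1 step: [7, 45, 85, 15, 98]


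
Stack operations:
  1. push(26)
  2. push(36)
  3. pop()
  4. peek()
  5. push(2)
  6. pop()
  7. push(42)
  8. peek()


push(26) -> [26]
push(36) -> [26, 36]
pop()->36, [26]
peek()->26
push(2) -> [26, 2]
pop()->2, [26]
push(42) -> [26, 42]
peek()->42

Final stack: [26, 42]


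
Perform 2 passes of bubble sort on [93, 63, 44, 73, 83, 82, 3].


Initial: [93, 63, 44, 73, 83, 82, 3]
Pass 1: [63, 44, 73, 83, 82, 3, 93] (6 swaps)
Pass 2: [44, 63, 73, 82, 3, 83, 93] (3 swaps)

After 2 passes: [44, 63, 73, 82, 3, 83, 93]


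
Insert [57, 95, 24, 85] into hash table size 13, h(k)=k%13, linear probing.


Insert 57: h=5 -> slot 5
Insert 95: h=4 -> slot 4
Insert 24: h=11 -> slot 11
Insert 85: h=7 -> slot 7

Table: [None, None, None, None, 95, 57, None, 85, None, None, None, 24, None]


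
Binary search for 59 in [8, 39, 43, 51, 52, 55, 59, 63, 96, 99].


Step 1: lo=0, hi=9, mid=4, val=52
Step 2: lo=5, hi=9, mid=7, val=63
Step 3: lo=5, hi=6, mid=5, val=55
Step 4: lo=6, hi=6, mid=6, val=59

Found at index 6


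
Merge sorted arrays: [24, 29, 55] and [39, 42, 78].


Take 24 from A
Take 29 from A
Take 39 from B
Take 42 from B
Take 55 from A

Merged: [24, 29, 39, 42, 55, 78]


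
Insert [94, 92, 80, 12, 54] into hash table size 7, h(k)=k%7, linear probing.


Insert 94: h=3 -> slot 3
Insert 92: h=1 -> slot 1
Insert 80: h=3, 1 probes -> slot 4
Insert 12: h=5 -> slot 5
Insert 54: h=5, 1 probes -> slot 6

Table: [None, 92, None, 94, 80, 12, 54]


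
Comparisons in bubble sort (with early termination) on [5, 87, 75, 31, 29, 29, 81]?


Algorithm: bubble sort (with early termination)
Input: [5, 87, 75, 31, 29, 29, 81]
Sorted: [5, 29, 29, 31, 75, 81, 87]

18


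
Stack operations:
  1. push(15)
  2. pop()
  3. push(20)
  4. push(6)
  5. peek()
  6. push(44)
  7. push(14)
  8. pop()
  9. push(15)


push(15) -> [15]
pop()->15, []
push(20) -> [20]
push(6) -> [20, 6]
peek()->6
push(44) -> [20, 6, 44]
push(14) -> [20, 6, 44, 14]
pop()->14, [20, 6, 44]
push(15) -> [20, 6, 44, 15]

Final stack: [20, 6, 44, 15]


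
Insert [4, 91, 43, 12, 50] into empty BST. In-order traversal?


Insert 4: root
Insert 91: R from 4
Insert 43: R from 4 -> L from 91
Insert 12: R from 4 -> L from 91 -> L from 43
Insert 50: R from 4 -> L from 91 -> R from 43

In-order: [4, 12, 43, 50, 91]


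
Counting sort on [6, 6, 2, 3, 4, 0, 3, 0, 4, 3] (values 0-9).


Input: [6, 6, 2, 3, 4, 0, 3, 0, 4, 3]
Counts: [2, 0, 1, 3, 2, 0, 2, 0, 0, 0]

Sorted: [0, 0, 2, 3, 3, 3, 4, 4, 6, 6]


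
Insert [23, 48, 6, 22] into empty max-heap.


Insert 23: [23]
Insert 48: [48, 23]
Insert 6: [48, 23, 6]
Insert 22: [48, 23, 6, 22]

Final heap: [48, 23, 6, 22]


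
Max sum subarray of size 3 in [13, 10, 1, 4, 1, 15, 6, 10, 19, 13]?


[0:3]: 24
[1:4]: 15
[2:5]: 6
[3:6]: 20
[4:7]: 22
[5:8]: 31
[6:9]: 35
[7:10]: 42

Max: 42 at [7:10]


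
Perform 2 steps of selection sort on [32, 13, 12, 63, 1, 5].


Initial: [32, 13, 12, 63, 1, 5]
Step 1: min=1 at 4
  Swap: [1, 13, 12, 63, 32, 5]
Step 2: min=5 at 5
  Swap: [1, 5, 12, 63, 32, 13]

After 2 steps: [1, 5, 12, 63, 32, 13]


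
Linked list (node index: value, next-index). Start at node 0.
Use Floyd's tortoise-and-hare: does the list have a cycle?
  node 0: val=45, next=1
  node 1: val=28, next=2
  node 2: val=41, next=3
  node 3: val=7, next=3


Floyd's tortoise (slow, +1) and hare (fast, +2):
  init: slow=0, fast=0
  step 1: slow=1, fast=2
  step 2: slow=2, fast=3
  step 3: slow=3, fast=3
  slow == fast at node 3: cycle detected

Cycle: yes


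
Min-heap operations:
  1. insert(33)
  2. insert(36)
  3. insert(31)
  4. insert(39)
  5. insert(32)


insert(33) -> [33]
insert(36) -> [33, 36]
insert(31) -> [31, 36, 33]
insert(39) -> [31, 36, 33, 39]
insert(32) -> [31, 32, 33, 39, 36]

Final heap: [31, 32, 33, 39, 36]


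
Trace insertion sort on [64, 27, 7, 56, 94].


Initial: [64, 27, 7, 56, 94]
Insert 27: [27, 64, 7, 56, 94]
Insert 7: [7, 27, 64, 56, 94]
Insert 56: [7, 27, 56, 64, 94]
Insert 94: [7, 27, 56, 64, 94]

Sorted: [7, 27, 56, 64, 94]


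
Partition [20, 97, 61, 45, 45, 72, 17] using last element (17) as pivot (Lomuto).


Pivot: 17
Place pivot at 0: [17, 97, 61, 45, 45, 72, 20]

Partitioned: [17, 97, 61, 45, 45, 72, 20]


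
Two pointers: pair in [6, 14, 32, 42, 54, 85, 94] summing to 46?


lo=0(6)+hi=6(94)=100
lo=0(6)+hi=5(85)=91
lo=0(6)+hi=4(54)=60
lo=0(6)+hi=3(42)=48
lo=0(6)+hi=2(32)=38
lo=1(14)+hi=2(32)=46

Yes: 14+32=46


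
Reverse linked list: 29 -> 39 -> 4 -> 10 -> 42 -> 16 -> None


Step 1: curr=29, set curr.next=prev(None) | reversed so far: 29
Step 2: curr=39, set curr.next=prev(29) | reversed so far: 39 -> 29
Step 3: curr=4, set curr.next=prev(39) | reversed so far: 4 -> 39 -> 29
Step 4: curr=10, set curr.next=prev(4) | reversed so far: 10 -> 4 -> 39 -> 29
Step 5: curr=42, set curr.next=prev(10) | reversed so far: 42 -> 10 -> 4 -> 39 -> 29
Step 6: curr=16, set curr.next=prev(42) | reversed so far: 16 -> 42 -> 10 -> 4 -> 39 -> 29

16 -> 42 -> 10 -> 4 -> 39 -> 29 -> None


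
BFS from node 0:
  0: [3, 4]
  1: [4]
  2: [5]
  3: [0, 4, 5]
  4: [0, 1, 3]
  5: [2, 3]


Visit 0, enqueue [3, 4]
Visit 3, enqueue [5]
Visit 4, enqueue [1]
Visit 5, enqueue [2]
Visit 1, enqueue []
Visit 2, enqueue []

BFS order: [0, 3, 4, 5, 1, 2]


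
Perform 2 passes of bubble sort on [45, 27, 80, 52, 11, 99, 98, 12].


Initial: [45, 27, 80, 52, 11, 99, 98, 12]
Pass 1: [27, 45, 52, 11, 80, 98, 12, 99] (5 swaps)
Pass 2: [27, 45, 11, 52, 80, 12, 98, 99] (2 swaps)

After 2 passes: [27, 45, 11, 52, 80, 12, 98, 99]


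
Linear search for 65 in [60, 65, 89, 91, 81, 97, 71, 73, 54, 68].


i=0: 60!=65
i=1: 65==65 found!

Found at 1, 2 comps


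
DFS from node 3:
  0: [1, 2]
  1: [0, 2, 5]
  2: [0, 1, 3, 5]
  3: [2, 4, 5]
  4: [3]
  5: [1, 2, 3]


Visit 3, push [5, 4, 2]
Visit 2, push [5, 1, 0]
Visit 0, push [1]
Visit 1, push [5]
Visit 5, push []
Visit 4, push []

DFS order: [3, 2, 0, 1, 5, 4]


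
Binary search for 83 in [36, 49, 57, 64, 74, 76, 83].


Step 1: lo=0, hi=6, mid=3, val=64
Step 2: lo=4, hi=6, mid=5, val=76
Step 3: lo=6, hi=6, mid=6, val=83

Found at index 6


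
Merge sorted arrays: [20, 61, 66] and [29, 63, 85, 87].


Take 20 from A
Take 29 from B
Take 61 from A
Take 63 from B
Take 66 from A

Merged: [20, 29, 61, 63, 66, 85, 87]


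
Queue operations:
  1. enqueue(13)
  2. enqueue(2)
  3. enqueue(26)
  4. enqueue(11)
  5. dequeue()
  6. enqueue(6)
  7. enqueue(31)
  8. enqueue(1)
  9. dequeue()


enqueue(13) -> [13]
enqueue(2) -> [13, 2]
enqueue(26) -> [13, 2, 26]
enqueue(11) -> [13, 2, 26, 11]
dequeue()->13, [2, 26, 11]
enqueue(6) -> [2, 26, 11, 6]
enqueue(31) -> [2, 26, 11, 6, 31]
enqueue(1) -> [2, 26, 11, 6, 31, 1]
dequeue()->2, [26, 11, 6, 31, 1]

Final queue: [26, 11, 6, 31, 1]


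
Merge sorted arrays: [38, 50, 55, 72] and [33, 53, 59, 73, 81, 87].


Take 33 from B
Take 38 from A
Take 50 from A
Take 53 from B
Take 55 from A
Take 59 from B
Take 72 from A

Merged: [33, 38, 50, 53, 55, 59, 72, 73, 81, 87]


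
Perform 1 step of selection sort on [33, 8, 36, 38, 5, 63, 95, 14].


Initial: [33, 8, 36, 38, 5, 63, 95, 14]
Step 1: min=5 at 4
  Swap: [5, 8, 36, 38, 33, 63, 95, 14]

After 1 step: [5, 8, 36, 38, 33, 63, 95, 14]


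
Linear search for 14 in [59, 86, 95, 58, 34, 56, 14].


i=0: 59!=14
i=1: 86!=14
i=2: 95!=14
i=3: 58!=14
i=4: 34!=14
i=5: 56!=14
i=6: 14==14 found!

Found at 6, 7 comps


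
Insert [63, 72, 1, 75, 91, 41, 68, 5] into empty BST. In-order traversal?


Insert 63: root
Insert 72: R from 63
Insert 1: L from 63
Insert 75: R from 63 -> R from 72
Insert 91: R from 63 -> R from 72 -> R from 75
Insert 41: L from 63 -> R from 1
Insert 68: R from 63 -> L from 72
Insert 5: L from 63 -> R from 1 -> L from 41

In-order: [1, 5, 41, 63, 68, 72, 75, 91]


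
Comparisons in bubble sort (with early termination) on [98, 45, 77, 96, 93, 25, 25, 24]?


Algorithm: bubble sort (with early termination)
Input: [98, 45, 77, 96, 93, 25, 25, 24]
Sorted: [24, 25, 25, 45, 77, 93, 96, 98]

28


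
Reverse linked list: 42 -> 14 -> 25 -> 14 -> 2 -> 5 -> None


Step 1: curr=42, set curr.next=prev(None) | reversed so far: 42
Step 2: curr=14, set curr.next=prev(42) | reversed so far: 14 -> 42
Step 3: curr=25, set curr.next=prev(14) | reversed so far: 25 -> 14 -> 42
Step 4: curr=14, set curr.next=prev(25) | reversed so far: 14 -> 25 -> 14 -> 42
Step 5: curr=2, set curr.next=prev(14) | reversed so far: 2 -> 14 -> 25 -> 14 -> 42
Step 6: curr=5, set curr.next=prev(2) | reversed so far: 5 -> 2 -> 14 -> 25 -> 14 -> 42

5 -> 2 -> 14 -> 25 -> 14 -> 42 -> None


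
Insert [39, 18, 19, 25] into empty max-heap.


Insert 39: [39]
Insert 18: [39, 18]
Insert 19: [39, 18, 19]
Insert 25: [39, 25, 19, 18]

Final heap: [39, 25, 19, 18]


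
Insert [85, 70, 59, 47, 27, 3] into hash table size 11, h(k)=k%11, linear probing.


Insert 85: h=8 -> slot 8
Insert 70: h=4 -> slot 4
Insert 59: h=4, 1 probes -> slot 5
Insert 47: h=3 -> slot 3
Insert 27: h=5, 1 probes -> slot 6
Insert 3: h=3, 4 probes -> slot 7

Table: [None, None, None, 47, 70, 59, 27, 3, 85, None, None]


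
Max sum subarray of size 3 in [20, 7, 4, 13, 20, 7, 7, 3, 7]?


[0:3]: 31
[1:4]: 24
[2:5]: 37
[3:6]: 40
[4:7]: 34
[5:8]: 17
[6:9]: 17

Max: 40 at [3:6]


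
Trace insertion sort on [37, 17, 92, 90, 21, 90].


Initial: [37, 17, 92, 90, 21, 90]
Insert 17: [17, 37, 92, 90, 21, 90]
Insert 92: [17, 37, 92, 90, 21, 90]
Insert 90: [17, 37, 90, 92, 21, 90]
Insert 21: [17, 21, 37, 90, 92, 90]
Insert 90: [17, 21, 37, 90, 90, 92]

Sorted: [17, 21, 37, 90, 90, 92]


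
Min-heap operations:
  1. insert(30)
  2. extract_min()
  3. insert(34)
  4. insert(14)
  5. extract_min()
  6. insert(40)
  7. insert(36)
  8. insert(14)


insert(30) -> [30]
extract_min()->30, []
insert(34) -> [34]
insert(14) -> [14, 34]
extract_min()->14, [34]
insert(40) -> [34, 40]
insert(36) -> [34, 40, 36]
insert(14) -> [14, 34, 36, 40]

Final heap: [14, 34, 36, 40]


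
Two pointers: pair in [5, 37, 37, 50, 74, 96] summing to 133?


lo=0(5)+hi=5(96)=101
lo=1(37)+hi=5(96)=133

Yes: 37+96=133


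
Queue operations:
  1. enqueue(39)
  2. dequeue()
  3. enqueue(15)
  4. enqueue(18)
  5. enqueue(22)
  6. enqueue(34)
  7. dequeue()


enqueue(39) -> [39]
dequeue()->39, []
enqueue(15) -> [15]
enqueue(18) -> [15, 18]
enqueue(22) -> [15, 18, 22]
enqueue(34) -> [15, 18, 22, 34]
dequeue()->15, [18, 22, 34]

Final queue: [18, 22, 34]


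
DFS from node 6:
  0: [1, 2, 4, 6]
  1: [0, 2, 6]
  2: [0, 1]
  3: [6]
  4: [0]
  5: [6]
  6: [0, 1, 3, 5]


Visit 6, push [5, 3, 1, 0]
Visit 0, push [4, 2, 1]
Visit 1, push [2]
Visit 2, push []
Visit 4, push []
Visit 3, push []
Visit 5, push []

DFS order: [6, 0, 1, 2, 4, 3, 5]


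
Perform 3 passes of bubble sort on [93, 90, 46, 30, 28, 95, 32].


Initial: [93, 90, 46, 30, 28, 95, 32]
Pass 1: [90, 46, 30, 28, 93, 32, 95] (5 swaps)
Pass 2: [46, 30, 28, 90, 32, 93, 95] (4 swaps)
Pass 3: [30, 28, 46, 32, 90, 93, 95] (3 swaps)

After 3 passes: [30, 28, 46, 32, 90, 93, 95]


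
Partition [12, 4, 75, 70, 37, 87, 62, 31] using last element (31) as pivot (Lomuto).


Pivot: 31
  12 <= 31: advance i (no swap)
  4 <= 31: advance i (no swap)
Place pivot at 2: [12, 4, 31, 70, 37, 87, 62, 75]

Partitioned: [12, 4, 31, 70, 37, 87, 62, 75]


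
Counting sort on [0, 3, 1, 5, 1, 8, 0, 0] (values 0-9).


Input: [0, 3, 1, 5, 1, 8, 0, 0]
Counts: [3, 2, 0, 1, 0, 1, 0, 0, 1, 0]

Sorted: [0, 0, 0, 1, 1, 3, 5, 8]


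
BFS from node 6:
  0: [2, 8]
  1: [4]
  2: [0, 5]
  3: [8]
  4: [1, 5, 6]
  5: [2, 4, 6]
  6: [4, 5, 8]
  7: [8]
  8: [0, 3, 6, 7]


Visit 6, enqueue [4, 5, 8]
Visit 4, enqueue [1]
Visit 5, enqueue [2]
Visit 8, enqueue [0, 3, 7]
Visit 1, enqueue []
Visit 2, enqueue []
Visit 0, enqueue []
Visit 3, enqueue []
Visit 7, enqueue []

BFS order: [6, 4, 5, 8, 1, 2, 0, 3, 7]


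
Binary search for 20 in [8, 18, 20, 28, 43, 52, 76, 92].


Step 1: lo=0, hi=7, mid=3, val=28
Step 2: lo=0, hi=2, mid=1, val=18
Step 3: lo=2, hi=2, mid=2, val=20

Found at index 2


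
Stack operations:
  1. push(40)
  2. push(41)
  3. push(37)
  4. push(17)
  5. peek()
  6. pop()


push(40) -> [40]
push(41) -> [40, 41]
push(37) -> [40, 41, 37]
push(17) -> [40, 41, 37, 17]
peek()->17
pop()->17, [40, 41, 37]

Final stack: [40, 41, 37]


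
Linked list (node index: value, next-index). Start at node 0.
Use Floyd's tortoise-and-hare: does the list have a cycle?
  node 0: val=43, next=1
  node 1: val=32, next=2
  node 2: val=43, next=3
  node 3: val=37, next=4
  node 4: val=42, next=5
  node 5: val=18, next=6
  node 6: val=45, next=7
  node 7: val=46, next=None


Floyd's tortoise (slow, +1) and hare (fast, +2):
  init: slow=0, fast=0
  step 1: slow=1, fast=2
  step 2: slow=2, fast=4
  step 3: slow=3, fast=6
  step 4: fast 6->7->None, no cycle

Cycle: no


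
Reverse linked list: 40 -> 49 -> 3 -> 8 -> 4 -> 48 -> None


Step 1: curr=40, set curr.next=prev(None) | reversed so far: 40
Step 2: curr=49, set curr.next=prev(40) | reversed so far: 49 -> 40
Step 3: curr=3, set curr.next=prev(49) | reversed so far: 3 -> 49 -> 40
Step 4: curr=8, set curr.next=prev(3) | reversed so far: 8 -> 3 -> 49 -> 40
Step 5: curr=4, set curr.next=prev(8) | reversed so far: 4 -> 8 -> 3 -> 49 -> 40
Step 6: curr=48, set curr.next=prev(4) | reversed so far: 48 -> 4 -> 8 -> 3 -> 49 -> 40

48 -> 4 -> 8 -> 3 -> 49 -> 40 -> None


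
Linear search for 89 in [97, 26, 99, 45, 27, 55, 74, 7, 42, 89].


i=0: 97!=89
i=1: 26!=89
i=2: 99!=89
i=3: 45!=89
i=4: 27!=89
i=5: 55!=89
i=6: 74!=89
i=7: 7!=89
i=8: 42!=89
i=9: 89==89 found!

Found at 9, 10 comps


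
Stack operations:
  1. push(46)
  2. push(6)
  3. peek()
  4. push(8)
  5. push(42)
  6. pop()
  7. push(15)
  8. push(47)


push(46) -> [46]
push(6) -> [46, 6]
peek()->6
push(8) -> [46, 6, 8]
push(42) -> [46, 6, 8, 42]
pop()->42, [46, 6, 8]
push(15) -> [46, 6, 8, 15]
push(47) -> [46, 6, 8, 15, 47]

Final stack: [46, 6, 8, 15, 47]


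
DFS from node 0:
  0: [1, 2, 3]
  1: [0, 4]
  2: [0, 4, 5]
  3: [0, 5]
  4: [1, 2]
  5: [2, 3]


Visit 0, push [3, 2, 1]
Visit 1, push [4]
Visit 4, push [2]
Visit 2, push [5]
Visit 5, push [3]
Visit 3, push []

DFS order: [0, 1, 4, 2, 5, 3]


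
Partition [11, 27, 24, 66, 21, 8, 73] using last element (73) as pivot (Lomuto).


Pivot: 73
  11 <= 73: advance i (no swap)
  27 <= 73: advance i (no swap)
  24 <= 73: advance i (no swap)
  66 <= 73: advance i (no swap)
  21 <= 73: advance i (no swap)
  8 <= 73: advance i (no swap)
Place pivot at 6: [11, 27, 24, 66, 21, 8, 73]

Partitioned: [11, 27, 24, 66, 21, 8, 73]


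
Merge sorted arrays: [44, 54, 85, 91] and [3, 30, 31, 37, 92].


Take 3 from B
Take 30 from B
Take 31 from B
Take 37 from B
Take 44 from A
Take 54 from A
Take 85 from A
Take 91 from A

Merged: [3, 30, 31, 37, 44, 54, 85, 91, 92]


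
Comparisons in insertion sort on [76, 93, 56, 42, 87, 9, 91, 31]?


Algorithm: insertion sort
Input: [76, 93, 56, 42, 87, 9, 91, 31]
Sorted: [9, 31, 42, 56, 76, 87, 91, 93]

22


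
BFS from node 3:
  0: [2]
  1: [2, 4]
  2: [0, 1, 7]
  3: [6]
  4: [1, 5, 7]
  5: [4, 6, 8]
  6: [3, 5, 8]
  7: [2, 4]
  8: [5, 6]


Visit 3, enqueue [6]
Visit 6, enqueue [5, 8]
Visit 5, enqueue [4]
Visit 8, enqueue []
Visit 4, enqueue [1, 7]
Visit 1, enqueue [2]
Visit 7, enqueue []
Visit 2, enqueue [0]
Visit 0, enqueue []

BFS order: [3, 6, 5, 8, 4, 1, 7, 2, 0]


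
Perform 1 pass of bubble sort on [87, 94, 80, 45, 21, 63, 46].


Initial: [87, 94, 80, 45, 21, 63, 46]
Pass 1: [87, 80, 45, 21, 63, 46, 94] (5 swaps)

After 1 pass: [87, 80, 45, 21, 63, 46, 94]


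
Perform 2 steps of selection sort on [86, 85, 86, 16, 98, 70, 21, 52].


Initial: [86, 85, 86, 16, 98, 70, 21, 52]
Step 1: min=16 at 3
  Swap: [16, 85, 86, 86, 98, 70, 21, 52]
Step 2: min=21 at 6
  Swap: [16, 21, 86, 86, 98, 70, 85, 52]

After 2 steps: [16, 21, 86, 86, 98, 70, 85, 52]


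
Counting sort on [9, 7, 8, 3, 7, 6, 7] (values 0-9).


Input: [9, 7, 8, 3, 7, 6, 7]
Counts: [0, 0, 0, 1, 0, 0, 1, 3, 1, 1]

Sorted: [3, 6, 7, 7, 7, 8, 9]


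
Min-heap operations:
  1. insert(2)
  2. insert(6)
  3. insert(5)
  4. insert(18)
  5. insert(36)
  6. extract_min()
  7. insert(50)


insert(2) -> [2]
insert(6) -> [2, 6]
insert(5) -> [2, 6, 5]
insert(18) -> [2, 6, 5, 18]
insert(36) -> [2, 6, 5, 18, 36]
extract_min()->2, [5, 6, 36, 18]
insert(50) -> [5, 6, 36, 18, 50]

Final heap: [5, 6, 36, 18, 50]


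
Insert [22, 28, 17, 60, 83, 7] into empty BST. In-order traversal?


Insert 22: root
Insert 28: R from 22
Insert 17: L from 22
Insert 60: R from 22 -> R from 28
Insert 83: R from 22 -> R from 28 -> R from 60
Insert 7: L from 22 -> L from 17

In-order: [7, 17, 22, 28, 60, 83]


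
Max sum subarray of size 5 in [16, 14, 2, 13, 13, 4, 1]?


[0:5]: 58
[1:6]: 46
[2:7]: 33

Max: 58 at [0:5]


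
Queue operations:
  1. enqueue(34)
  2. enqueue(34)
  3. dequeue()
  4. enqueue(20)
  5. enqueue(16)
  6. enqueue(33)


enqueue(34) -> [34]
enqueue(34) -> [34, 34]
dequeue()->34, [34]
enqueue(20) -> [34, 20]
enqueue(16) -> [34, 20, 16]
enqueue(33) -> [34, 20, 16, 33]

Final queue: [34, 20, 16, 33]


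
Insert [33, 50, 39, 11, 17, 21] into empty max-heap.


Insert 33: [33]
Insert 50: [50, 33]
Insert 39: [50, 33, 39]
Insert 11: [50, 33, 39, 11]
Insert 17: [50, 33, 39, 11, 17]
Insert 21: [50, 33, 39, 11, 17, 21]

Final heap: [50, 33, 39, 11, 17, 21]


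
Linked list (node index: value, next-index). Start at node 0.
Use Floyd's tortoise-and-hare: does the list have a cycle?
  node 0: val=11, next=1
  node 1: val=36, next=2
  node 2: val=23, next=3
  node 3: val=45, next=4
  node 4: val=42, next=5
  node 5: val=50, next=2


Floyd's tortoise (slow, +1) and hare (fast, +2):
  init: slow=0, fast=0
  step 1: slow=1, fast=2
  step 2: slow=2, fast=4
  step 3: slow=3, fast=2
  step 4: slow=4, fast=4
  slow == fast at node 4: cycle detected

Cycle: yes


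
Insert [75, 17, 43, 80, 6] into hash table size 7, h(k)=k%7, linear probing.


Insert 75: h=5 -> slot 5
Insert 17: h=3 -> slot 3
Insert 43: h=1 -> slot 1
Insert 80: h=3, 1 probes -> slot 4
Insert 6: h=6 -> slot 6

Table: [None, 43, None, 17, 80, 75, 6]


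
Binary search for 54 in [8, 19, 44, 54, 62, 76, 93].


Step 1: lo=0, hi=6, mid=3, val=54

Found at index 3


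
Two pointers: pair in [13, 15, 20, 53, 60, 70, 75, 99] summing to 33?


lo=0(13)+hi=7(99)=112
lo=0(13)+hi=6(75)=88
lo=0(13)+hi=5(70)=83
lo=0(13)+hi=4(60)=73
lo=0(13)+hi=3(53)=66
lo=0(13)+hi=2(20)=33

Yes: 13+20=33


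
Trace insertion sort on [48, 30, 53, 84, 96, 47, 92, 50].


Initial: [48, 30, 53, 84, 96, 47, 92, 50]
Insert 30: [30, 48, 53, 84, 96, 47, 92, 50]
Insert 53: [30, 48, 53, 84, 96, 47, 92, 50]
Insert 84: [30, 48, 53, 84, 96, 47, 92, 50]
Insert 96: [30, 48, 53, 84, 96, 47, 92, 50]
Insert 47: [30, 47, 48, 53, 84, 96, 92, 50]
Insert 92: [30, 47, 48, 53, 84, 92, 96, 50]
Insert 50: [30, 47, 48, 50, 53, 84, 92, 96]

Sorted: [30, 47, 48, 50, 53, 84, 92, 96]


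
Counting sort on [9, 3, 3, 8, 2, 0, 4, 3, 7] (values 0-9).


Input: [9, 3, 3, 8, 2, 0, 4, 3, 7]
Counts: [1, 0, 1, 3, 1, 0, 0, 1, 1, 1]

Sorted: [0, 2, 3, 3, 3, 4, 7, 8, 9]


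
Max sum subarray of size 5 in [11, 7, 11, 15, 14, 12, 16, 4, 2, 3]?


[0:5]: 58
[1:6]: 59
[2:7]: 68
[3:8]: 61
[4:9]: 48
[5:10]: 37

Max: 68 at [2:7]


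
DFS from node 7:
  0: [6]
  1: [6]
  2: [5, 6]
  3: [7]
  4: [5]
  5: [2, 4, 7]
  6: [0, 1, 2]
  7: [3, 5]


Visit 7, push [5, 3]
Visit 3, push []
Visit 5, push [4, 2]
Visit 2, push [6]
Visit 6, push [1, 0]
Visit 0, push []
Visit 1, push []
Visit 4, push []

DFS order: [7, 3, 5, 2, 6, 0, 1, 4]


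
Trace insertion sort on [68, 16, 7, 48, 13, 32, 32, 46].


Initial: [68, 16, 7, 48, 13, 32, 32, 46]
Insert 16: [16, 68, 7, 48, 13, 32, 32, 46]
Insert 7: [7, 16, 68, 48, 13, 32, 32, 46]
Insert 48: [7, 16, 48, 68, 13, 32, 32, 46]
Insert 13: [7, 13, 16, 48, 68, 32, 32, 46]
Insert 32: [7, 13, 16, 32, 48, 68, 32, 46]
Insert 32: [7, 13, 16, 32, 32, 48, 68, 46]
Insert 46: [7, 13, 16, 32, 32, 46, 48, 68]

Sorted: [7, 13, 16, 32, 32, 46, 48, 68]


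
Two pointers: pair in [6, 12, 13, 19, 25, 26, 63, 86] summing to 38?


lo=0(6)+hi=7(86)=92
lo=0(6)+hi=6(63)=69
lo=0(6)+hi=5(26)=32
lo=1(12)+hi=5(26)=38

Yes: 12+26=38


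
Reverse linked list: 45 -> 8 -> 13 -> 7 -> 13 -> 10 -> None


Step 1: curr=45, set curr.next=prev(None) | reversed so far: 45
Step 2: curr=8, set curr.next=prev(45) | reversed so far: 8 -> 45
Step 3: curr=13, set curr.next=prev(8) | reversed so far: 13 -> 8 -> 45
Step 4: curr=7, set curr.next=prev(13) | reversed so far: 7 -> 13 -> 8 -> 45
Step 5: curr=13, set curr.next=prev(7) | reversed so far: 13 -> 7 -> 13 -> 8 -> 45
Step 6: curr=10, set curr.next=prev(13) | reversed so far: 10 -> 13 -> 7 -> 13 -> 8 -> 45

10 -> 13 -> 7 -> 13 -> 8 -> 45 -> None
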